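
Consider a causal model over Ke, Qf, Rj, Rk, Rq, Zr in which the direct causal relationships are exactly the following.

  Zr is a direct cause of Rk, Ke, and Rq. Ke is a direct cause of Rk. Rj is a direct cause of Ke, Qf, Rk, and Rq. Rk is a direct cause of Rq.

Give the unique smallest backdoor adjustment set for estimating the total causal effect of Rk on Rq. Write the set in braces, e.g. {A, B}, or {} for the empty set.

{Rj, Zr}

Variables eligible for adjustment (non-descendants of Rk, excluding Rk and Rq): {Ke, Qf, Rj, Zr}.
Backdoor paths from Rk to Rq:
  P1: Rk <- Rj -> Ke <- Zr -> Rq
  P2: Rk <- Rj -> Rq
  P3: Rk <- Zr -> Ke <- Rj -> Rq
  P4: Rk <- Zr -> Rq
  P5: Rk <- Ke <- Rj -> Rq
  P6: Rk <- Ke <- Zr -> Rq
The empty set is not sufficient: P2 (Rk <- Rj -> Rq) has no collider blocking it and no conditioned non-collider, so it is open.
Try {Rj, Zr}:
  P1: blocked at fork node Rj ∈ conditioning set.
  P2: blocked at fork node Rj ∈ conditioning set.
  P3: blocked at fork node Zr ∈ conditioning set.
  P4: blocked at fork node Zr ∈ conditioning set.
  P5: blocked at fork node Rj ∈ conditioning set.
  P6: blocked at fork node Zr ∈ conditioning set.
{Rj, Zr} contains no descendant of Rk and blocks every backdoor path.
Every element of {Rj, Zr} is needed (dropping Rj leaves P2 open; dropping Zr leaves P4 open), so no proper subset is valid.
Among all size-2 subsets of the eligible variables, only {Rj, Zr} blocks every backdoor path, so it is the unique smallest valid adjustment set.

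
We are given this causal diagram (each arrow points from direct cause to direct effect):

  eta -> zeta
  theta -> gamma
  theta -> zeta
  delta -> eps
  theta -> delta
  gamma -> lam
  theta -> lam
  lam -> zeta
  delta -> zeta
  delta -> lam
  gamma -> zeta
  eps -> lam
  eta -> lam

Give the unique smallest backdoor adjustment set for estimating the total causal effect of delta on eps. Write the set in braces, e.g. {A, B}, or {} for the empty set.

{}

Variables eligible for adjustment (non-descendants of delta, excluding delta and eps): {eta, gamma, theta}.
Backdoor paths from delta to eps:
  P1: delta <- theta -> gamma -> lam <- eps
  P2: delta <- theta -> gamma -> zeta <- eta -> lam <- eps
  P3: delta <- theta -> gamma -> zeta <- lam <- eps
  P4: delta <- theta -> lam <- eps
  P5: delta <- theta -> zeta <- eta -> lam <- eps
  P6: delta <- theta -> zeta <- gamma -> lam <- eps
  P7: delta <- theta -> zeta <- lam <- eps
Each backdoor path contains an unconditioned collider, so every path is already blocked with the empty conditioning set:
  P1: blocked at collider lam (neither it nor any descendant is in the conditioning set).
  P2: blocked at collider zeta (neither it nor any descendant is in the conditioning set).
  P3: blocked at collider zeta (neither it nor any descendant is in the conditioning set).
  P4: blocked at collider lam (neither it nor any descendant is in the conditioning set).
  P5: blocked at collider zeta (neither it nor any descendant is in the conditioning set).
  P6: blocked at collider zeta (neither it nor any descendant is in the conditioning set).
  P7: blocked at collider zeta (neither it nor any descendant is in the conditioning set).
The empty set is therefore the unique smallest valid set.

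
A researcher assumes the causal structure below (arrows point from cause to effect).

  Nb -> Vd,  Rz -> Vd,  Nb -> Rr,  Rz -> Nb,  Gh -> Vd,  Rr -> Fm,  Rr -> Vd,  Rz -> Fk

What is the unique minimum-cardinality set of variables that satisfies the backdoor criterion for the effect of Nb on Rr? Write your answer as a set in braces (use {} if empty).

{}

Variables eligible for adjustment (non-descendants of Nb, excluding Nb and Rr): {Fk, Gh, Rz}.
Backdoor paths from Nb to Rr:
  P1: Nb <- Rz -> Vd <- Rr
Each backdoor path contains an unconditioned collider, so every path is already blocked with the empty conditioning set:
  P1: blocked at collider Vd (neither it nor any descendant is in the conditioning set).
The empty set is therefore the unique smallest valid set.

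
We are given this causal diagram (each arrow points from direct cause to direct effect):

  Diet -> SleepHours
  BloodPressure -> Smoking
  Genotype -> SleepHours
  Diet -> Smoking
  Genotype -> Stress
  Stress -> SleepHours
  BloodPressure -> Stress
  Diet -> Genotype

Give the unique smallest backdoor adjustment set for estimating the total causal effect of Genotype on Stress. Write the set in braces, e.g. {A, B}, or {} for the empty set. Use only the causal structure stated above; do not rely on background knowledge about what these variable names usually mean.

{}

Variables eligible for adjustment (non-descendants of Genotype, excluding Genotype and Stress): {BloodPressure, Diet, Smoking}.
Backdoor paths from Genotype to Stress:
  P1: Genotype <- Diet -> Smoking <- BloodPressure -> Stress
  P2: Genotype <- Diet -> SleepHours <- Stress
Each backdoor path contains an unconditioned collider, so every path is already blocked with the empty conditioning set:
  P1: blocked at collider Smoking (neither it nor any descendant is in the conditioning set).
  P2: blocked at collider SleepHours (neither it nor any descendant is in the conditioning set).
The empty set is therefore the unique smallest valid set.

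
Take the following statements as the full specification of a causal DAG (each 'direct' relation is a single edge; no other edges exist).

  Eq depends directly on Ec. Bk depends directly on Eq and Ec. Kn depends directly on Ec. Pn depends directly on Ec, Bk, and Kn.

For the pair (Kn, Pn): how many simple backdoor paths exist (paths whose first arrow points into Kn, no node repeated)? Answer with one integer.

3

A backdoor path from Kn to Pn is any simple undirected path whose first edge points into Kn (i.e. leaves Kn via a parent).
Parents of Kn: {Ec}.
Enumerating:
  P1: Kn <- Ec -> Eq -> Bk -> Pn
  P2: Kn <- Ec -> Bk -> Pn
  P3: Kn <- Ec -> Pn
That exhausts the simple backdoor paths. Count: 3.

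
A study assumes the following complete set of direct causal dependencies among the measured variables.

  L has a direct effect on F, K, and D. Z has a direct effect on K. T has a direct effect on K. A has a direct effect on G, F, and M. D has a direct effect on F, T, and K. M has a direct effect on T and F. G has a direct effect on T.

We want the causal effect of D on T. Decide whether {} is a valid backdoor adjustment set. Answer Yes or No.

Backdoor paths from D to T (paths whose first edge points into D):
  P1: D <- L -> K <- T
  P2: D <- L -> F <- A -> G -> T
  P3: D <- L -> F <- A -> M -> T
  P4: D <- L -> F <- M <- A -> G -> T
  P5: D <- L -> F <- M -> T
Condition 1 (no descendant of D in the set): holds — descendants of D are {F, K, T}; none are in {}.
Condition 2 (every backdoor path blocked by {}):
  P1: blocked at collider K (neither it nor any descendant is in the conditioning set).
  P2: blocked at collider F (neither it nor any descendant is in the conditioning set).
  P3: blocked at collider F (neither it nor any descendant is in the conditioning set).
  P4: blocked at collider F (neither it nor any descendant is in the conditioning set).
  P5: blocked at collider F (neither it nor any descendant is in the conditioning set).
{} satisfies the backdoor criterion.

Yes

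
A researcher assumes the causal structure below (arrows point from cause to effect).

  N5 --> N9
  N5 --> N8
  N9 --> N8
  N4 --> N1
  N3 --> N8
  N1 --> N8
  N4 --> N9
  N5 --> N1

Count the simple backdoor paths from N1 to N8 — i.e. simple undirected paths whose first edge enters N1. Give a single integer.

4

A backdoor path from N1 to N8 is any simple undirected path whose first edge points into N1 (i.e. leaves N1 via a parent).
Parents of N1: {N4, N5}.
Enumerating:
  P1: N1 <- N4 -> N9 <- N5 -> N8
  P2: N1 <- N4 -> N9 -> N8
  P3: N1 <- N5 -> N9 -> N8
  P4: N1 <- N5 -> N8
That exhausts the simple backdoor paths. Count: 4.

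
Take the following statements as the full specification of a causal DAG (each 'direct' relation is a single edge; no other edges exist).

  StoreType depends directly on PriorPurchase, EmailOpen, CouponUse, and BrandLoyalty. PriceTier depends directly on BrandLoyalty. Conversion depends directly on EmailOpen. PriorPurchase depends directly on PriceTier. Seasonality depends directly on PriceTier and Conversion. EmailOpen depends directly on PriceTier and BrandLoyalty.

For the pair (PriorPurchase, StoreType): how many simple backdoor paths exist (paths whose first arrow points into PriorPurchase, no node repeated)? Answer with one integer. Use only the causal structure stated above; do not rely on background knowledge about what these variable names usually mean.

6

A backdoor path from PriorPurchase to StoreType is any simple undirected path whose first edge points into PriorPurchase (i.e. leaves PriorPurchase via a parent).
Parents of PriorPurchase: {PriceTier}.
Enumerating:
  P1: PriorPurchase <- PriceTier <- BrandLoyalty -> EmailOpen -> StoreType
  P2: PriorPurchase <- PriceTier <- BrandLoyalty -> StoreType
  P3: PriorPurchase <- PriceTier -> EmailOpen <- BrandLoyalty -> StoreType
  P4: PriorPurchase <- PriceTier -> EmailOpen -> StoreType
  P5: PriorPurchase <- PriceTier -> Seasonality <- Conversion <- EmailOpen <- BrandLoyalty -> StoreType
  P6: PriorPurchase <- PriceTier -> Seasonality <- Conversion <- EmailOpen -> StoreType
That exhausts the simple backdoor paths. Count: 6.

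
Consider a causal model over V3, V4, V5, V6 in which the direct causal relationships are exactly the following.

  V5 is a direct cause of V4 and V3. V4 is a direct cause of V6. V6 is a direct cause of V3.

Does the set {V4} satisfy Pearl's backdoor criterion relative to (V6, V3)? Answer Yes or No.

Backdoor paths from V6 to V3 (paths whose first edge points into V6):
  P1: V6 <- V4 <- V5 -> V3
Condition 1 (no descendant of V6 in the set): holds — descendants of V6 are {V3}; none are in {V4}.
Condition 2 (every backdoor path blocked by {V4}):
  P1: blocked at chain node V4 ∈ conditioning set.
{V4} satisfies the backdoor criterion.

Yes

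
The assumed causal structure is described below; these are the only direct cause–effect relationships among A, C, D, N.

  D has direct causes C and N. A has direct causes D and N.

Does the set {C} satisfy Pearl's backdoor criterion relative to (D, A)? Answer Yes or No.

No

Backdoor paths from D to A (paths whose first edge points into D):
  P1: D <- N -> A
Condition 1 (no descendant of D in the set): holds — descendants of D are {A}; none are in {C}.
Condition 2 (every backdoor path blocked by {C}):
  P1: open — no interior node is in the conditioning set.
{C} does not satisfy the backdoor criterion.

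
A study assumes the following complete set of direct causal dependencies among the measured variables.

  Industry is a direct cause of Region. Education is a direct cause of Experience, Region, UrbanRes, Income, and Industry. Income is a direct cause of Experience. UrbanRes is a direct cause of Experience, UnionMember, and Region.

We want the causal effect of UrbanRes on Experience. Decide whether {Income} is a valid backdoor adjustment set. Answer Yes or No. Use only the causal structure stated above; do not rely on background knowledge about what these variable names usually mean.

Backdoor paths from UrbanRes to Experience (paths whose first edge points into UrbanRes):
  P1: UrbanRes <- Education -> Income -> Experience
  P2: UrbanRes <- Education -> Experience
Condition 1 (no descendant of UrbanRes in the set): holds — descendants of UrbanRes are {Experience, Region, UnionMember}; none are in {Income}.
Condition 2 (every backdoor path blocked by {Income}):
  P1: blocked at chain node Income ∈ conditioning set.
  P2: open — no interior node is in the conditioning set.
{Income} does not satisfy the backdoor criterion.

No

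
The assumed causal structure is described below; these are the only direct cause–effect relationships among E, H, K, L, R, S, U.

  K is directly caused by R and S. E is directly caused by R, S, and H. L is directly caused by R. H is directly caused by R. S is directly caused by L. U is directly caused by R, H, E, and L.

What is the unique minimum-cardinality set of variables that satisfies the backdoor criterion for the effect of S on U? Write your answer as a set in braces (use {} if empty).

Variables eligible for adjustment (non-descendants of S, excluding S and U): {H, L, R}.
Backdoor paths from S to U:
  P1: S <- L <- R -> H -> E -> U
  P2: S <- L <- R -> H -> U
  P3: S <- L <- R -> E <- H -> U
  P4: S <- L <- R -> E -> U
  P5: S <- L <- R -> U
  P6: S <- L -> U
The empty set is not sufficient: P1 (S <- L <- R -> H -> E -> U) has no collider blocking it and no conditioned non-collider, so it is open.
Try {L}:
  P1: blocked at chain node L ∈ conditioning set.
  P2: blocked at chain node L ∈ conditioning set.
  P3: blocked at chain node L ∈ conditioning set.
  P4: blocked at chain node L ∈ conditioning set.
  P5: blocked at chain node L ∈ conditioning set.
  P6: blocked at fork node L ∈ conditioning set.
{L} contains no descendant of S and blocks every backdoor path.
No other singleton works — e.g. {R} leaves P6 open — so {L} is the unique smallest valid adjustment set.

{L}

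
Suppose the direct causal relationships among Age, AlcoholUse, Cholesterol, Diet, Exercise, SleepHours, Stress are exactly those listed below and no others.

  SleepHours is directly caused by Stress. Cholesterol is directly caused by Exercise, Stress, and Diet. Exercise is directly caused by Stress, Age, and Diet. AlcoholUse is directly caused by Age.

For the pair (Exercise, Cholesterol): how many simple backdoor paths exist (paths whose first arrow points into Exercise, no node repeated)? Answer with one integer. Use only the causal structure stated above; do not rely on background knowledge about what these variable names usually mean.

A backdoor path from Exercise to Cholesterol is any simple undirected path whose first edge points into Exercise (i.e. leaves Exercise via a parent).
Parents of Exercise: {Age, Diet, Stress}.
Enumerating:
  P1: Exercise <- Stress -> Cholesterol
  P2: Exercise <- Diet -> Cholesterol
That exhausts the simple backdoor paths. Count: 2.

2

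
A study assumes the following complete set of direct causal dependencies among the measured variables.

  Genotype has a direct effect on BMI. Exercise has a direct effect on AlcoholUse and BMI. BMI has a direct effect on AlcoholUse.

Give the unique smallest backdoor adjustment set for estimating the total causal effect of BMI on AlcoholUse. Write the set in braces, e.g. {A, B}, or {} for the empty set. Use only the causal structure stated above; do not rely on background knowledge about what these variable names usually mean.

{Exercise}

Variables eligible for adjustment (non-descendants of BMI, excluding BMI and AlcoholUse): {Exercise, Genotype}.
Backdoor paths from BMI to AlcoholUse:
  P1: BMI <- Exercise -> AlcoholUse
The empty set is not sufficient: P1 (BMI <- Exercise -> AlcoholUse) has no collider blocking it and no conditioned non-collider, so it is open.
Try {Exercise}:
  P1: blocked at fork node Exercise ∈ conditioning set.
{Exercise} contains no descendant of BMI and blocks every backdoor path.
No other singleton works — e.g. {Genotype} leaves P1 open — so {Exercise} is the unique smallest valid adjustment set.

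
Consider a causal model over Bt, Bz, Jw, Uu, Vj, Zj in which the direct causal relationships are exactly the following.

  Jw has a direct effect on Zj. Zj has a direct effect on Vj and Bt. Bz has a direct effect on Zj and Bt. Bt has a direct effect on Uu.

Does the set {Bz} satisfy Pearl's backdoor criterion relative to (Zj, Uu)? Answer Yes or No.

Yes

Backdoor paths from Zj to Uu (paths whose first edge points into Zj):
  P1: Zj <- Bz -> Bt -> Uu
Condition 1 (no descendant of Zj in the set): holds — descendants of Zj are {Bt, Uu, Vj}; none are in {Bz}.
Condition 2 (every backdoor path blocked by {Bz}):
  P1: blocked at fork node Bz ∈ conditioning set.
{Bz} satisfies the backdoor criterion.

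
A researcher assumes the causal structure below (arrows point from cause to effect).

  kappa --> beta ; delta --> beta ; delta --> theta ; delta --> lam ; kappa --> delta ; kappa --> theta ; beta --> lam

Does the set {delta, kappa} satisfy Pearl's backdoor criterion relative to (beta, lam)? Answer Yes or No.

Yes

Backdoor paths from beta to lam (paths whose first edge points into beta):
  P1: beta <- kappa -> delta -> lam
  P2: beta <- kappa -> theta <- delta -> lam
  P3: beta <- delta -> lam
Condition 1 (no descendant of beta in the set): holds — descendants of beta are {lam}; none are in {delta, kappa}.
Condition 2 (every backdoor path blocked by {delta, kappa}):
  P1: blocked at fork node kappa ∈ conditioning set.
  P2: blocked at fork node kappa ∈ conditioning set.
  P3: blocked at fork node delta ∈ conditioning set.
{delta, kappa} satisfies the backdoor criterion.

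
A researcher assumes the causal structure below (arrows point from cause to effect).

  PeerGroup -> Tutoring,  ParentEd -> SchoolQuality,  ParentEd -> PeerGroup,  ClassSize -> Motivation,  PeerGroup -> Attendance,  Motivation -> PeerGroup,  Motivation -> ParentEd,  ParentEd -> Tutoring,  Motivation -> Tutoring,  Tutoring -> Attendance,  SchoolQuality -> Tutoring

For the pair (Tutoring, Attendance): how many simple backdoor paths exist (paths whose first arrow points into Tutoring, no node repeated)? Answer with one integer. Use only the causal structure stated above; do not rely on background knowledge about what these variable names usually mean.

A backdoor path from Tutoring to Attendance is any simple undirected path whose first edge points into Tutoring (i.e. leaves Tutoring via a parent).
Parents of Tutoring: {Motivation, ParentEd, PeerGroup, SchoolQuality}.
Enumerating:
  P1: Tutoring <- Motivation -> ParentEd -> PeerGroup -> Attendance
  P2: Tutoring <- Motivation -> PeerGroup -> Attendance
  P3: Tutoring <- ParentEd <- Motivation -> PeerGroup -> Attendance
  P4: Tutoring <- ParentEd -> PeerGroup -> Attendance
  P5: Tutoring <- SchoolQuality <- ParentEd <- Motivation -> PeerGroup -> Attendance
  P6: Tutoring <- SchoolQuality <- ParentEd -> PeerGroup -> Attendance
  P7: Tutoring <- PeerGroup -> Attendance
That exhausts the simple backdoor paths. Count: 7.

7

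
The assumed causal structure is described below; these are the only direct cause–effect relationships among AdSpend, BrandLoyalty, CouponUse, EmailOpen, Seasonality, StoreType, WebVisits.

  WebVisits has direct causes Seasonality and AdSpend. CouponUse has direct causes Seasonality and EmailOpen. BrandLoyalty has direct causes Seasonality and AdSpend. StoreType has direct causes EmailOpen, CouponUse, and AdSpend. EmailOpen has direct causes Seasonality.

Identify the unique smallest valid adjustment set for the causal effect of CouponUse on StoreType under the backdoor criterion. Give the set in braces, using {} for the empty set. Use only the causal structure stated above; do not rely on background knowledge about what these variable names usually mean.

{EmailOpen}

Variables eligible for adjustment (non-descendants of CouponUse, excluding CouponUse and StoreType): {AdSpend, BrandLoyalty, EmailOpen, Seasonality, WebVisits}.
Backdoor paths from CouponUse to StoreType:
  P1: CouponUse <- Seasonality -> EmailOpen -> StoreType
  P2: CouponUse <- Seasonality -> WebVisits <- AdSpend -> StoreType
  P3: CouponUse <- Seasonality -> BrandLoyalty <- AdSpend -> StoreType
  P4: CouponUse <- EmailOpen <- Seasonality -> WebVisits <- AdSpend -> StoreType
  P5: CouponUse <- EmailOpen <- Seasonality -> BrandLoyalty <- AdSpend -> StoreType
  P6: CouponUse <- EmailOpen -> StoreType
The empty set is not sufficient: P1 (CouponUse <- Seasonality -> EmailOpen -> StoreType) has no collider blocking it and no conditioned non-collider, so it is open.
Try {EmailOpen}:
  P1: blocked at chain node EmailOpen ∈ conditioning set.
  P2: blocked at collider WebVisits (neither it nor any descendant is in the conditioning set).
  P3: blocked at collider BrandLoyalty (neither it nor any descendant is in the conditioning set).
  P4: blocked at chain node EmailOpen ∈ conditioning set.
  P5: blocked at chain node EmailOpen ∈ conditioning set.
  P6: blocked at fork node EmailOpen ∈ conditioning set.
{EmailOpen} contains no descendant of CouponUse and blocks every backdoor path.
No other singleton works — e.g. {Seasonality} leaves P6 open — so {EmailOpen} is the unique smallest valid adjustment set.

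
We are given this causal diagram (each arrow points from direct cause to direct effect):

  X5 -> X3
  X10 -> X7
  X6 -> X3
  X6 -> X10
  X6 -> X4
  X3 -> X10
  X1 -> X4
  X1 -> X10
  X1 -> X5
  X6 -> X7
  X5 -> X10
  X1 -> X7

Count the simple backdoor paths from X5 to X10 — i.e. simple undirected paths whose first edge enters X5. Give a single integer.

A backdoor path from X5 to X10 is any simple undirected path whose first edge points into X5 (i.e. leaves X5 via a parent).
Parents of X5: {X1}.
Enumerating:
  P1: X5 <- X1 -> X4 <- X6 -> X3 -> X10
  P2: X5 <- X1 -> X4 <- X6 -> X10
  P3: X5 <- X1 -> X4 <- X6 -> X7 <- X10
  P4: X5 <- X1 -> X10
  P5: X5 <- X1 -> X7 <- X6 -> X3 -> X10
  P6: X5 <- X1 -> X7 <- X6 -> X10
  P7: X5 <- X1 -> X7 <- X10
That exhausts the simple backdoor paths. Count: 7.

7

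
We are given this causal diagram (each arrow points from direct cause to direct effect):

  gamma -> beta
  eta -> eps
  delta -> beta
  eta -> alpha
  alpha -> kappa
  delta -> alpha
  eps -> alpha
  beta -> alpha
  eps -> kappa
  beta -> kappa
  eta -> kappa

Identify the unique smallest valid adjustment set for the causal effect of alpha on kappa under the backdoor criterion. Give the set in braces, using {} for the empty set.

Variables eligible for adjustment (non-descendants of alpha, excluding alpha and kappa): {beta, delta, eps, eta, gamma}.
Backdoor paths from alpha to kappa:
  P1: alpha <- eta -> eps -> kappa
  P2: alpha <- eta -> kappa
  P3: alpha <- delta -> beta -> kappa
  P4: alpha <- beta -> kappa
  P5: alpha <- eps <- eta -> kappa
  P6: alpha <- eps -> kappa
The empty set is not sufficient: P1 (alpha <- eta -> eps -> kappa) has no collider blocking it and no conditioned non-collider, so it is open.
Try {beta, eps, eta}:
  P1: blocked at fork node eta ∈ conditioning set.
  P2: blocked at fork node eta ∈ conditioning set.
  P3: blocked at chain node beta ∈ conditioning set.
  P4: blocked at fork node beta ∈ conditioning set.
  P5: blocked at chain node eps ∈ conditioning set.
  P6: blocked at fork node eps ∈ conditioning set.
{beta, eps, eta} contains no descendant of alpha and blocks every backdoor path.
Every element of {beta, eps, eta} is needed (dropping beta leaves P3 open; dropping eps leaves P6 open; dropping eta leaves P2 open), so no proper subset is valid.
Among all size-3 subsets of the eligible variables, only {beta, eps, eta} blocks every backdoor path, so it is the unique smallest valid adjustment set.

{beta, eps, eta}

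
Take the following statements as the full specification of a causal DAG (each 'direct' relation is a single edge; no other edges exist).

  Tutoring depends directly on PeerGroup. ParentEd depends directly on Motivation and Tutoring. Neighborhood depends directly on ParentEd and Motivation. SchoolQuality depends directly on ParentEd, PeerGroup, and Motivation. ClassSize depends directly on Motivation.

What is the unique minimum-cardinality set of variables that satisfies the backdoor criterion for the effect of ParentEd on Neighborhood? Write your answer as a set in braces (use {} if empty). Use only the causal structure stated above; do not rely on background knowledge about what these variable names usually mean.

Variables eligible for adjustment (non-descendants of ParentEd, excluding ParentEd and Neighborhood): {ClassSize, Motivation, PeerGroup, Tutoring}.
Backdoor paths from ParentEd to Neighborhood:
  P1: ParentEd <- Motivation -> Neighborhood
  P2: ParentEd <- Tutoring <- PeerGroup -> SchoolQuality <- Motivation -> Neighborhood
The empty set is not sufficient: P1 (ParentEd <- Motivation -> Neighborhood) has no collider blocking it and no conditioned non-collider, so it is open.
Try {Motivation}:
  P1: blocked at fork node Motivation ∈ conditioning set.
  P2: blocked at collider SchoolQuality (neither it nor any descendant is in the conditioning set).
{Motivation} contains no descendant of ParentEd and blocks every backdoor path.
No other singleton works — e.g. {PeerGroup} leaves P1 open — so {Motivation} is the unique smallest valid adjustment set.

{Motivation}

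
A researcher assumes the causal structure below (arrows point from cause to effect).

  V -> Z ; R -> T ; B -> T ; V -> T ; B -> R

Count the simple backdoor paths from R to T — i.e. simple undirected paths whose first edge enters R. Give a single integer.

1

A backdoor path from R to T is any simple undirected path whose first edge points into R (i.e. leaves R via a parent).
Parents of R: {B}.
Enumerating:
  P1: R <- B -> T
That exhausts the simple backdoor paths. Count: 1.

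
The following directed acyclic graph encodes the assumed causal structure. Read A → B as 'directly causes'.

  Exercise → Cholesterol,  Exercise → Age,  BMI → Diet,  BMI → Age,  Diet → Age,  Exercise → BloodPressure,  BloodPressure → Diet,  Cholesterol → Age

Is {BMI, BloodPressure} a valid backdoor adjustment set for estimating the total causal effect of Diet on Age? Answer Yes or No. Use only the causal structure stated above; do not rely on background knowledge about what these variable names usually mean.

Backdoor paths from Diet to Age (paths whose first edge points into Diet):
  P1: Diet <- BMI -> Age
  P2: Diet <- BloodPressure <- Exercise -> Cholesterol -> Age
  P3: Diet <- BloodPressure <- Exercise -> Age
Condition 1 (no descendant of Diet in the set): holds — descendants of Diet are {Age}; none are in {BMI, BloodPressure}.
Condition 2 (every backdoor path blocked by {BMI, BloodPressure}):
  P1: blocked at fork node BMI ∈ conditioning set.
  P2: blocked at chain node BloodPressure ∈ conditioning set.
  P3: blocked at chain node BloodPressure ∈ conditioning set.
{BMI, BloodPressure} satisfies the backdoor criterion.

Yes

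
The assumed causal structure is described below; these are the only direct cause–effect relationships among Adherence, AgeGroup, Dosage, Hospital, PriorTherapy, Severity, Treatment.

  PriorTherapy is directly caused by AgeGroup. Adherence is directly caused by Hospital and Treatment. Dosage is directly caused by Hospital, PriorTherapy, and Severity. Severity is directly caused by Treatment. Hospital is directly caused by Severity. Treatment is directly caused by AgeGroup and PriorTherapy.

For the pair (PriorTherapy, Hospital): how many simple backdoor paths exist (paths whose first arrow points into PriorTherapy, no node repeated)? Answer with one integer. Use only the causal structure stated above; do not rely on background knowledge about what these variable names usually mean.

3

A backdoor path from PriorTherapy to Hospital is any simple undirected path whose first edge points into PriorTherapy (i.e. leaves PriorTherapy via a parent).
Parents of PriorTherapy: {AgeGroup}.
Enumerating:
  P1: PriorTherapy <- AgeGroup -> Treatment -> Severity -> Hospital
  P2: PriorTherapy <- AgeGroup -> Treatment -> Severity -> Dosage <- Hospital
  P3: PriorTherapy <- AgeGroup -> Treatment -> Adherence <- Hospital
That exhausts the simple backdoor paths. Count: 3.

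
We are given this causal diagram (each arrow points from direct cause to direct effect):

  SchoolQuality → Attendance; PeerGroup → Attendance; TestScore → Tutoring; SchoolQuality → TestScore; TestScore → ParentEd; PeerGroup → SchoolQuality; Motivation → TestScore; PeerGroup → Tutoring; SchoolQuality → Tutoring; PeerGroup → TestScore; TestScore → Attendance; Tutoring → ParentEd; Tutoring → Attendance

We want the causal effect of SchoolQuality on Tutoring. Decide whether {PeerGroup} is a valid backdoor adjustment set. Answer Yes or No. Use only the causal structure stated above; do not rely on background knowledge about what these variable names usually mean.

Yes

Backdoor paths from SchoolQuality to Tutoring (paths whose first edge points into SchoolQuality):
  P1: SchoolQuality <- PeerGroup -> TestScore -> Tutoring
  P2: SchoolQuality <- PeerGroup -> TestScore -> ParentEd <- Tutoring
  P3: SchoolQuality <- PeerGroup -> TestScore -> Attendance <- Tutoring
  P4: SchoolQuality <- PeerGroup -> Tutoring
  P5: SchoolQuality <- PeerGroup -> Attendance <- TestScore -> Tutoring
  P6: SchoolQuality <- PeerGroup -> Attendance <- TestScore -> ParentEd <- Tutoring
  P7: SchoolQuality <- PeerGroup -> Attendance <- Tutoring
Condition 1 (no descendant of SchoolQuality in the set): holds — descendants of SchoolQuality are {Attendance, ParentEd, TestScore, Tutoring}; none are in {PeerGroup}.
Condition 2 (every backdoor path blocked by {PeerGroup}):
  P1: blocked at fork node PeerGroup ∈ conditioning set.
  P2: blocked at fork node PeerGroup ∈ conditioning set.
  P3: blocked at fork node PeerGroup ∈ conditioning set.
  P4: blocked at fork node PeerGroup ∈ conditioning set.
  P5: blocked at fork node PeerGroup ∈ conditioning set.
  P6: blocked at fork node PeerGroup ∈ conditioning set.
  P7: blocked at fork node PeerGroup ∈ conditioning set.
{PeerGroup} satisfies the backdoor criterion.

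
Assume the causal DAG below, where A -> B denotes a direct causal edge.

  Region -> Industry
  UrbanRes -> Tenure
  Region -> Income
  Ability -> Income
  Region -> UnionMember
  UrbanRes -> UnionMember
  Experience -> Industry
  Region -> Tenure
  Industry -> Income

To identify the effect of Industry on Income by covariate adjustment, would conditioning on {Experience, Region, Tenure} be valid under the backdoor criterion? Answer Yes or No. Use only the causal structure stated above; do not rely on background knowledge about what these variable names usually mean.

Yes

Backdoor paths from Industry to Income (paths whose first edge points into Industry):
  P1: Industry <- Region -> Income
Condition 1 (no descendant of Industry in the set): holds — descendants of Industry are {Income}; none are in {Experience, Region, Tenure}.
Condition 2 (every backdoor path blocked by {Experience, Region, Tenure}):
  P1: blocked at fork node Region ∈ conditioning set.
{Experience, Region, Tenure} satisfies the backdoor criterion.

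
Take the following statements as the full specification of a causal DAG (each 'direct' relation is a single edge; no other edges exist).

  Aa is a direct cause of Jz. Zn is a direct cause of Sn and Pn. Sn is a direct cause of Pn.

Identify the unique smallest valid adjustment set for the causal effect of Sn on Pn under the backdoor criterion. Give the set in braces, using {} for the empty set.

{Zn}

Variables eligible for adjustment (non-descendants of Sn, excluding Sn and Pn): {Aa, Jz, Zn}.
Backdoor paths from Sn to Pn:
  P1: Sn <- Zn -> Pn
The empty set is not sufficient: P1 (Sn <- Zn -> Pn) has no collider blocking it and no conditioned non-collider, so it is open.
Try {Zn}:
  P1: blocked at fork node Zn ∈ conditioning set.
{Zn} contains no descendant of Sn and blocks every backdoor path.
No other singleton works — e.g. {Aa} leaves P1 open — so {Zn} is the unique smallest valid adjustment set.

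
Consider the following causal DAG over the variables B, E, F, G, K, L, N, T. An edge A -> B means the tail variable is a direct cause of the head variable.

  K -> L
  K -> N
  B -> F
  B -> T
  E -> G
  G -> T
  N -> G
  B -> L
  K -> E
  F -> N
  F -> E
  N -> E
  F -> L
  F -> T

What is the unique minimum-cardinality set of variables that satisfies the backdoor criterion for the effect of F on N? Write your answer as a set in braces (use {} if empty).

Variables eligible for adjustment (non-descendants of F, excluding F and N): {B, K}.
Backdoor paths from F to N:
  P1: F <- B -> T <- G <- N
  P2: F <- B -> T <- G <- E <- K -> N
  P3: F <- B -> T <- G <- E <- N
  P4: F <- B -> L <- K -> N
  P5: F <- B -> L <- K -> E <- N
  P6: F <- B -> L <- K -> E -> G <- N
Each backdoor path contains an unconditioned collider, so every path is already blocked with the empty conditioning set:
  P1: blocked at collider T (neither it nor any descendant is in the conditioning set).
  P2: blocked at collider T (neither it nor any descendant is in the conditioning set).
  P3: blocked at collider T (neither it nor any descendant is in the conditioning set).
  P4: blocked at collider L (neither it nor any descendant is in the conditioning set).
  P5: blocked at collider L (neither it nor any descendant is in the conditioning set).
  P6: blocked at collider L (neither it nor any descendant is in the conditioning set).
The empty set is therefore the unique smallest valid set.

{}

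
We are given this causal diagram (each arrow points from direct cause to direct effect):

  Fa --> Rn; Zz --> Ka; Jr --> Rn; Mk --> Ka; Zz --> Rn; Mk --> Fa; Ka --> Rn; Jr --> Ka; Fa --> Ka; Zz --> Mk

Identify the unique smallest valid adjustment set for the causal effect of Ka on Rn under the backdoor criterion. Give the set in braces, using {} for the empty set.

{Fa, Jr, Zz}

Variables eligible for adjustment (non-descendants of Ka, excluding Ka and Rn): {Fa, Jr, Mk, Zz}.
Backdoor paths from Ka to Rn:
  P1: Ka <- Zz -> Mk -> Fa -> Rn
  P2: Ka <- Zz -> Rn
  P3: Ka <- Mk <- Zz -> Rn
  P4: Ka <- Mk -> Fa -> Rn
  P5: Ka <- Fa <- Mk <- Zz -> Rn
  P6: Ka <- Fa -> Rn
  P7: Ka <- Jr -> Rn
The empty set is not sufficient: P1 (Ka <- Zz -> Mk -> Fa -> Rn) has no collider blocking it and no conditioned non-collider, so it is open.
Try {Fa, Jr, Zz}:
  P1: blocked at fork node Zz ∈ conditioning set.
  P2: blocked at fork node Zz ∈ conditioning set.
  P3: blocked at fork node Zz ∈ conditioning set.
  P4: blocked at chain node Fa ∈ conditioning set.
  P5: blocked at chain node Fa ∈ conditioning set.
  P6: blocked at fork node Fa ∈ conditioning set.
  P7: blocked at fork node Jr ∈ conditioning set.
{Fa, Jr, Zz} contains no descendant of Ka and blocks every backdoor path.
Every element of {Fa, Jr, Zz} is needed (dropping Fa leaves P4 open; dropping Jr leaves P7 open; dropping Zz leaves P2 open), so no proper subset is valid.
Among all size-3 subsets of the eligible variables, only {Fa, Jr, Zz} blocks every backdoor path, so it is the unique smallest valid adjustment set.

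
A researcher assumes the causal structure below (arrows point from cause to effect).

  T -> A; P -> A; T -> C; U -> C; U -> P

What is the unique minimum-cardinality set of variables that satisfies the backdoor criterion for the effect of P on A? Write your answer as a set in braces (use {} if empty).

Variables eligible for adjustment (non-descendants of P, excluding P and A): {C, T, U}.
Backdoor paths from P to A:
  P1: P <- U -> C <- T -> A
Each backdoor path contains an unconditioned collider, so every path is already blocked with the empty conditioning set:
  P1: blocked at collider C (neither it nor any descendant is in the conditioning set).
The empty set is therefore the unique smallest valid set.

{}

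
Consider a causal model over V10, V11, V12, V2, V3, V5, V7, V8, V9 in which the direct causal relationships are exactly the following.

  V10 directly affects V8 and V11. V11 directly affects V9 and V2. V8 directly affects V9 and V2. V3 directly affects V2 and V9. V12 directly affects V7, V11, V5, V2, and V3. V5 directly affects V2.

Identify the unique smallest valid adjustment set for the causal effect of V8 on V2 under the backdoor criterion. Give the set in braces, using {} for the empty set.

Variables eligible for adjustment (non-descendants of V8, excluding V8 and V2): {V10, V11, V12, V3, V5, V7}.
Backdoor paths from V8 to V2:
  P1: V8 <- V10 -> V11 <- V12 -> V3 -> V2
  P2: V8 <- V10 -> V11 <- V12 -> V5 -> V2
  P3: V8 <- V10 -> V11 <- V12 -> V2
  P4: V8 <- V10 -> V11 -> V9 <- V3 <- V12 -> V5 -> V2
  P5: V8 <- V10 -> V11 -> V9 <- V3 <- V12 -> V2
  P6: V8 <- V10 -> V11 -> V9 <- V3 -> V2
  P7: V8 <- V10 -> V11 -> V2
The empty set is not sufficient: P7 (V8 <- V10 -> V11 -> V2) has no collider blocking it and no conditioned non-collider, so it is open.
Try {V10}:
  P1: blocked at fork node V10 ∈ conditioning set.
  P2: blocked at fork node V10 ∈ conditioning set.
  P3: blocked at fork node V10 ∈ conditioning set.
  P4: blocked at fork node V10 ∈ conditioning set.
  P5: blocked at fork node V10 ∈ conditioning set.
  P6: blocked at fork node V10 ∈ conditioning set.
  P7: blocked at fork node V10 ∈ conditioning set.
{V10} contains no descendant of V8 and blocks every backdoor path.
No other singleton works — e.g. {V12} leaves P7 open — so {V10} is the unique smallest valid adjustment set.

{V10}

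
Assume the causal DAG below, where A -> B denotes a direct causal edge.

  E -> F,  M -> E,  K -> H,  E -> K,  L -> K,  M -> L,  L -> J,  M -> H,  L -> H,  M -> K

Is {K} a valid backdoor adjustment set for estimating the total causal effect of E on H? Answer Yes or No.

No

Backdoor paths from E to H (paths whose first edge points into E):
  P1: E <- M -> L -> K -> H
  P2: E <- M -> L -> H
  P3: E <- M -> K <- L -> H
  P4: E <- M -> K -> H
  P5: E <- M -> H
Condition 1 (no descendant of E in the set): FAILS — K is a descendant of E.
Condition 2 (every backdoor path blocked by {K}):
  P1: blocked at chain node K ∈ conditioning set.
  P2: open — no interior node is in the conditioning set.
  P3: open — collider(s) K are conditioned on (or have a conditioned descendant) and no non-collider on the path is in the set.
  P4: blocked at chain node K ∈ conditioning set.
  P5: open — no interior node is in the conditioning set.
{K} does not satisfy the backdoor criterion.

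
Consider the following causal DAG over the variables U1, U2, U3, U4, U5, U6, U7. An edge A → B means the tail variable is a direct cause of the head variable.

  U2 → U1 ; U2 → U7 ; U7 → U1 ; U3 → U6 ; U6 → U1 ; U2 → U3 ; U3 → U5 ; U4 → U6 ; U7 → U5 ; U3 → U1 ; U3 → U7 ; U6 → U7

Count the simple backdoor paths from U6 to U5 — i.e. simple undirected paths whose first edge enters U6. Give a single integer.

A backdoor path from U6 to U5 is any simple undirected path whose first edge points into U6 (i.e. leaves U6 via a parent).
Parents of U6: {U3, U4}.
Enumerating:
  P1: U6 <- U3 <- U2 -> U7 -> U5
  P2: U6 <- U3 <- U2 -> U1 <- U7 -> U5
  P3: U6 <- U3 -> U7 -> U5
  P4: U6 <- U3 -> U1 <- U2 -> U7 -> U5
  P5: U6 <- U3 -> U1 <- U7 -> U5
  P6: U6 <- U3 -> U5
That exhausts the simple backdoor paths. Count: 6.

6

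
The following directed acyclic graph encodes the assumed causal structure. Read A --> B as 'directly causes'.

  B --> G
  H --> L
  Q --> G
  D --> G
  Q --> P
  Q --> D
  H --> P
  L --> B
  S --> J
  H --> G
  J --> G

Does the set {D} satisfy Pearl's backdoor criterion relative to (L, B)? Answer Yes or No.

Backdoor paths from L to B (paths whose first edge points into L):
  P1: L <- H -> P <- Q -> D -> G <- B
  P2: L <- H -> P <- Q -> G <- B
  P3: L <- H -> G <- B
Condition 1 (no descendant of L in the set): holds — descendants of L are {B, G}; none are in {D}.
Condition 2 (every backdoor path blocked by {D}):
  P1: blocked at collider P (neither it nor any descendant is in the conditioning set).
  P2: blocked at collider P (neither it nor any descendant is in the conditioning set).
  P3: blocked at collider G (neither it nor any descendant is in the conditioning set).
{D} satisfies the backdoor criterion.

Yes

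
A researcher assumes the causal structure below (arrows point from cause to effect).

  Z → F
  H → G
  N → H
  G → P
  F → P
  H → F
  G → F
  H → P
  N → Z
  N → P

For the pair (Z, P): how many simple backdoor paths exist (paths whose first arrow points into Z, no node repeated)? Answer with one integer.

A backdoor path from Z to P is any simple undirected path whose first edge points into Z (i.e. leaves Z via a parent).
Parents of Z: {N}.
Enumerating:
  P1: Z <- N -> H -> G -> F -> P
  P2: Z <- N -> H -> G -> P
  P3: Z <- N -> H -> F <- G -> P
  P4: Z <- N -> H -> F -> P
  P5: Z <- N -> H -> P
  P6: Z <- N -> P
That exhausts the simple backdoor paths. Count: 6.

6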